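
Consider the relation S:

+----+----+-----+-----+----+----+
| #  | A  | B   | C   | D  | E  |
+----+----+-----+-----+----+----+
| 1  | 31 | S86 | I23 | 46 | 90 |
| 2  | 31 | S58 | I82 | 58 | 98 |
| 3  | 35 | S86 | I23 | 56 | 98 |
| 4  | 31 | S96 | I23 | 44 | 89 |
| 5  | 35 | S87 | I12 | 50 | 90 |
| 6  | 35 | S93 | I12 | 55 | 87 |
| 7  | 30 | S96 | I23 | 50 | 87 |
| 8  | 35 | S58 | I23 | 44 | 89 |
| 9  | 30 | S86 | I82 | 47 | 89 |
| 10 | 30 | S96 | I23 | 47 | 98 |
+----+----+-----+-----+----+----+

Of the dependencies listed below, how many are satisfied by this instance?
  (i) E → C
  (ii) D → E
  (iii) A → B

(i) E → C: E=90: rows 1, 5 → C takes values {I23, I12} — violation; E=98: rows 2, 3, 10 → C takes values {I82, I23} — violation; E=89: rows 4, 8, 9 → C takes values {I23, I82} — violation; E=87: rows 6, 7 → C takes values {I12, I23} — violation — fails.
(ii) D → E: D=50: rows 5, 7 → E takes values {90, 87} — violation; D=47: rows 9, 10 → E takes values {89, 98} — violation — fails.
(iii) A → B: A=31: rows 1, 2, 4 → B takes values {S86, S58, S96} — violation; A=35: rows 3, 5, 6, 8 → B takes values {S86, S87, S93, S58} — violation; A=30: rows 7, 9, 10 → B takes values {S96, S86} — violation — fails.
None of the 3 dependencies hold.

0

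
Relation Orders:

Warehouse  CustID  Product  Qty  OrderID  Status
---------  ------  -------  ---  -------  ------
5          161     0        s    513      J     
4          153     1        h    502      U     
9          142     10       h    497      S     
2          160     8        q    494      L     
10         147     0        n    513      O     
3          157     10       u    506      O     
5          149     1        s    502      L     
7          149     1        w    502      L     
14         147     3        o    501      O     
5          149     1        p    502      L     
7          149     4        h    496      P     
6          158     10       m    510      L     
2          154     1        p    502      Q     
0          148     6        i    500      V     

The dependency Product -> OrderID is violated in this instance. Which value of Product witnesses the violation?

Product=0: 2 rows → OrderID = 513, 513 ✓
Product=1: 5 rows → OrderID = 502, 502, 502, 502, 502 ✓
Product=10: 3 rows → OrderID takes values {497, 506, 510} — violation
Product=8: 1 row → OrderID = 494 ✓
Product=3: 1 row → OrderID = 501 ✓
Product=4: 1 row → OrderID = 496 ✓
Product=6: 1 row → OrderID = 500 ✓
The only Product value with inconsistent OrderID is Product=10.

10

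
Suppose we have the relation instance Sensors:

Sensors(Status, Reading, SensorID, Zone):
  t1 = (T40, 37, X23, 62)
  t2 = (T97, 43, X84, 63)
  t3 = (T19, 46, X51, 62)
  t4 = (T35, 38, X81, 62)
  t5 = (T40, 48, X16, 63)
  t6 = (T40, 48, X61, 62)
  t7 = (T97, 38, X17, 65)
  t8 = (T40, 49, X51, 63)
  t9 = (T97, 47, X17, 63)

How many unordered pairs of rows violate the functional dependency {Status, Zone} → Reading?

3

(Status=T40, Zone=62): violating pairs (1,6) — 1 pair.
(Status=T97, Zone=63): violating pairs (2,9) — 1 pair.
(Status=T40, Zone=63): violating pairs (5,8) — 1 pair.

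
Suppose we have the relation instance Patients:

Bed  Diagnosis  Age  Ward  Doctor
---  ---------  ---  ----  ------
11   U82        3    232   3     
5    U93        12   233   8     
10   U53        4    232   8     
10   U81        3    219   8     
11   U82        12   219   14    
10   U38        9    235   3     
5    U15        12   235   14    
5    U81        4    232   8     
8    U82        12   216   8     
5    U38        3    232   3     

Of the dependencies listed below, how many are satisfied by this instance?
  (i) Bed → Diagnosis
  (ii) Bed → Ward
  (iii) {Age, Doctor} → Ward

(i) Bed → Diagnosis: Bed=5: 4 rows → Diagnosis takes values {U93, U15, U81, U38} — violation; Bed=10: 3 rows → Diagnosis takes values {U53, U81, U38} — violation — fails.
(ii) Bed → Ward: Bed=11: 2 rows → Ward takes values {232, 219} — violation; Bed=5: 4 rows → Ward takes values {233, 235, 232} — violation; Bed=10: 3 rows → Ward takes values {232, 219, 235} — violation — fails.
(iii) {Age, Doctor} → Ward: (Age=12, Doctor=8): 2 rows → Ward takes values {233, 216} — violation; (Age=12, Doctor=14): 2 rows → Ward takes values {219, 235} — violation — fails.
None of the 3 dependencies hold.

0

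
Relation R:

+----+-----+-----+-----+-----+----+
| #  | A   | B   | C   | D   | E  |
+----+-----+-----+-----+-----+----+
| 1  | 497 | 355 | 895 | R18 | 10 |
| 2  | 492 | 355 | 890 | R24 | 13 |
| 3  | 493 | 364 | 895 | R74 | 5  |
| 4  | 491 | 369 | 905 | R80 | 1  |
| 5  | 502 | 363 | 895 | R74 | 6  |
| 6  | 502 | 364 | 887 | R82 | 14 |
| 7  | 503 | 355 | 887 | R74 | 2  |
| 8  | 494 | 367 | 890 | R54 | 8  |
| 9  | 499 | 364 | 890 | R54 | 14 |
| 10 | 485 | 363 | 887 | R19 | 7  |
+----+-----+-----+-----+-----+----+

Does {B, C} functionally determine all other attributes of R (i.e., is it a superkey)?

All 10 rows have distinct {B, C} values, so {B, C} → (all attributes) holds and {B, C} is a superkey.

Yes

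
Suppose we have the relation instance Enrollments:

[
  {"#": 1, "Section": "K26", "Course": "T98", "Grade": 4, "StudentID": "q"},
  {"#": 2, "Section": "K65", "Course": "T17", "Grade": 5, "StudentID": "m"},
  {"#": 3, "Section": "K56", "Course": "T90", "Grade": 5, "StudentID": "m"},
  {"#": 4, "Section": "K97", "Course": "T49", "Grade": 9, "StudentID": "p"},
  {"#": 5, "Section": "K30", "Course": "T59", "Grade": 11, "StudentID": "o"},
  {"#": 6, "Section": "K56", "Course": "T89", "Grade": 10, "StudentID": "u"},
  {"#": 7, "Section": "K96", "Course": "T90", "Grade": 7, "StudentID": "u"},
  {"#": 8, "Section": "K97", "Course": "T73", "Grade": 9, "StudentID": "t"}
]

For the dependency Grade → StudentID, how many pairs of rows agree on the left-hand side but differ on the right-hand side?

1

Grade=5: all 2 rows agree on StudentID — 0 pairs.
Grade=9: violating pairs (4,8) — 1 pair.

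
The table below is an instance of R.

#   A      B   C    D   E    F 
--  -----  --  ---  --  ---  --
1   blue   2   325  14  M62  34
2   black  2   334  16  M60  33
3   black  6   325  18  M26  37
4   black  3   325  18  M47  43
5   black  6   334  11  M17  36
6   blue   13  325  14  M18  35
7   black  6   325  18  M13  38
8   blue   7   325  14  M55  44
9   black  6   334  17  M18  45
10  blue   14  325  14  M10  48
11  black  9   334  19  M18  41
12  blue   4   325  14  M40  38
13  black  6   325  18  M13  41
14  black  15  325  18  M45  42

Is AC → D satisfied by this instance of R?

No

(A=blue, C=325): rows 1, 6, 8, 10, 12 → D = 14, 14, 14, 14, 14 ✓
(A=black, C=334): rows 2, 5, 9, 11 → D takes values {16, 11, 17, 19} — violation
(A=black, C=325): rows 3, 4, 7, 13, 14 → D = 18, 18, 18, 18, 18 ✓
Two rows agree on AC but differ on D, so AC → D does not hold.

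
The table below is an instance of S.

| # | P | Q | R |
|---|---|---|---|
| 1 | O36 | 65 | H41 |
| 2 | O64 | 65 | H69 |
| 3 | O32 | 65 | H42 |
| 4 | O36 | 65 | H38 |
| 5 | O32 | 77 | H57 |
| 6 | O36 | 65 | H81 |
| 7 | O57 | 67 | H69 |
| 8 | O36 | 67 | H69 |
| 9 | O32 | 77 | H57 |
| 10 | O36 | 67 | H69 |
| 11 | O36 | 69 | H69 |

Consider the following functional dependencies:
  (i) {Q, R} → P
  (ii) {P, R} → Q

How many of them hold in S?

(i) {Q, R} → P: (Q=67, R=H69): rows 7, 8, 10 → P takes values {O57, O36} — violation — fails.
(ii) {P, R} → Q: (P=O36, R=H69): rows 8, 10, 11 → Q takes values {67, 69} — violation — fails.
None of the 2 dependencies hold.

0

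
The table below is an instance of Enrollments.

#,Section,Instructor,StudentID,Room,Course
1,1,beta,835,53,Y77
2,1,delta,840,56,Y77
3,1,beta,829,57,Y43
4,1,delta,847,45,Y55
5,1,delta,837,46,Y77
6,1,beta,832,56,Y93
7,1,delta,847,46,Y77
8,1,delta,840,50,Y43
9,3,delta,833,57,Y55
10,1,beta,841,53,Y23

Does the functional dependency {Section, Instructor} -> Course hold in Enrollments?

No

(Section=1, Instructor=beta): rows 1, 3, 6, 10 → Course takes values {Y77, Y43, Y93, Y23} — violation
(Section=1, Instructor=delta): rows 2, 4, 5, 7, 8 → Course takes values {Y77, Y55, Y43} — violation
(Section=3, Instructor=delta): row 9 → Course = Y55 ✓
Two rows agree on {Section, Instructor} but differ on Course, so {Section, Instructor} -> Course does not hold.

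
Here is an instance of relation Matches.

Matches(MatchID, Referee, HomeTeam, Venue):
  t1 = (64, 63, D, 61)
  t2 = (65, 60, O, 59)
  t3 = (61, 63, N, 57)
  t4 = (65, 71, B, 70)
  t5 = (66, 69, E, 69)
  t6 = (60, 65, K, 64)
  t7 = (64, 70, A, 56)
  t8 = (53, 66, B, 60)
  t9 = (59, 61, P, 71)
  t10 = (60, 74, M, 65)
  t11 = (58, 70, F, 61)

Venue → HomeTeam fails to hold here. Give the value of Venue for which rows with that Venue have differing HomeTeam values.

61

Venue=61: rows 1, 11 → HomeTeam takes values {D, F} — violation
Venue=59: row 2 → HomeTeam = O ✓
Venue=57: row 3 → HomeTeam = N ✓
Venue=70: row 4 → HomeTeam = B ✓
Venue=69: row 5 → HomeTeam = E ✓
Venue=64: row 6 → HomeTeam = K ✓
Venue=56: row 7 → HomeTeam = A ✓
Venue=60: row 8 → HomeTeam = B ✓
Venue=71: row 9 → HomeTeam = P ✓
Venue=65: row 10 → HomeTeam = M ✓
The only Venue value with inconsistent HomeTeam is Venue=61.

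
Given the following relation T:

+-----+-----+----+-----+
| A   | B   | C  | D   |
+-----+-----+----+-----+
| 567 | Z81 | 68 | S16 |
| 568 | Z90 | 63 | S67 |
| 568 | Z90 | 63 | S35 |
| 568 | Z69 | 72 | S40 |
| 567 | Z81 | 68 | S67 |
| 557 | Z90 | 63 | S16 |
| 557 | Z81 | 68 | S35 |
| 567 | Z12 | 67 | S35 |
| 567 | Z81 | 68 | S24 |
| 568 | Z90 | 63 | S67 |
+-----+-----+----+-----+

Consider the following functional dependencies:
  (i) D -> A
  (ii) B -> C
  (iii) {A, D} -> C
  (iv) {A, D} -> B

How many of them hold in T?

(i) D -> A: D=S16: 2 rows → A takes values {567, 557} — violation; D=S67: 3 rows → A takes values {568, 567} — violation; D=S35: 3 rows → A takes values {568, 557, 567} — violation — fails.
(ii) B -> C: every LHS value maps to a single RHS value — holds.
(iii) {A, D} -> C: every LHS value maps to a single RHS value — holds.
(iv) {A, D} -> B: every LHS value maps to a single RHS value — holds.
3 of the 4 dependencies hold.

3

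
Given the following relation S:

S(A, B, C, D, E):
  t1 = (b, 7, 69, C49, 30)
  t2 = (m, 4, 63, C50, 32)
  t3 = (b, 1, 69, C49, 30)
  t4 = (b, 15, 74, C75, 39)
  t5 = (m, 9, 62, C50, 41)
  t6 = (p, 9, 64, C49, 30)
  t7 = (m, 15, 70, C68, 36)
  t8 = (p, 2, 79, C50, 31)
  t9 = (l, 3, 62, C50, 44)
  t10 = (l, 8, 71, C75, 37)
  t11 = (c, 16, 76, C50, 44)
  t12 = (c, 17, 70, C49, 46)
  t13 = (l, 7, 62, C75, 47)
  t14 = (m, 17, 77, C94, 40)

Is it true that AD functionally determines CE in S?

No

(A=b, D=C49): rows 1, 3 → {C,E} = (69, 30), (69, 30) ✓
(A=m, D=C50): rows 2, 5 → {C,E} takes values {(63, 32), (62, 41)} — violation
(A=b, D=C75): row 4 → {C,E} = (74, 39) ✓
(A=p, D=C49): row 6 → {C,E} = (64, 30) ✓
(A=m, D=C68): row 7 → {C,E} = (70, 36) ✓
(A=p, D=C50): row 8 → {C,E} = (79, 31) ✓
(A=l, D=C50): row 9 → {C,E} = (62, 44) ✓
(A=l, D=C75): rows 10, 13 → {C,E} takes values {(71, 37), (62, 47)} — violation
(A=c, D=C50): row 11 → {C,E} = (76, 44) ✓
(A=c, D=C49): row 12 → {C,E} = (70, 46) ✓
(A=m, D=C94): row 14 → {C,E} = (77, 40) ✓
Two rows agree on AD but differ on CE, so AD -> CE does not hold.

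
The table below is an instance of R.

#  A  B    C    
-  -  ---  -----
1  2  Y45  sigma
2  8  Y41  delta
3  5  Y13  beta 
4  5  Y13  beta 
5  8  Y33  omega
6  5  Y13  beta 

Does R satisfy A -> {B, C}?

No

A=2: row 1 → {B,C} = (Y45, sigma) ✓
A=8: rows 2, 5 → {B,C} takes values {(Y41, delta), (Y33, omega)} — violation
A=5: rows 3, 4, 6 → {B,C} = (Y13, beta), (Y13, beta), (Y13, beta) ✓
Two rows agree on A but differ on {B, C}, so A -> {B, C} does not hold.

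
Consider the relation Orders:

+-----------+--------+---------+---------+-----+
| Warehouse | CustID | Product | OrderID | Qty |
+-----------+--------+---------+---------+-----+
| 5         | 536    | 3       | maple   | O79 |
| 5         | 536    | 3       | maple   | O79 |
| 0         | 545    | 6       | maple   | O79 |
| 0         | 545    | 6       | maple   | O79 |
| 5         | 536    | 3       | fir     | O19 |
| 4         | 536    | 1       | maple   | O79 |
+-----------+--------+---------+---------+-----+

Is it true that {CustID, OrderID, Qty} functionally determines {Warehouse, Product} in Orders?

(CustID=536, OrderID=maple, Qty=O79): 3 rows → {Warehouse,Product} takes values {(5, 3), (4, 1)} — violation
(CustID=545, OrderID=maple, Qty=O79): 2 rows → {Warehouse,Product} = (0, 6), (0, 6) ✓
(CustID=536, OrderID=fir, Qty=O19): 1 row → {Warehouse,Product} = (5, 3) ✓
Two rows agree on {CustID, OrderID, Qty} but differ on {Warehouse, Product}, so {CustID, OrderID, Qty} -> {Warehouse, Product} does not hold.

No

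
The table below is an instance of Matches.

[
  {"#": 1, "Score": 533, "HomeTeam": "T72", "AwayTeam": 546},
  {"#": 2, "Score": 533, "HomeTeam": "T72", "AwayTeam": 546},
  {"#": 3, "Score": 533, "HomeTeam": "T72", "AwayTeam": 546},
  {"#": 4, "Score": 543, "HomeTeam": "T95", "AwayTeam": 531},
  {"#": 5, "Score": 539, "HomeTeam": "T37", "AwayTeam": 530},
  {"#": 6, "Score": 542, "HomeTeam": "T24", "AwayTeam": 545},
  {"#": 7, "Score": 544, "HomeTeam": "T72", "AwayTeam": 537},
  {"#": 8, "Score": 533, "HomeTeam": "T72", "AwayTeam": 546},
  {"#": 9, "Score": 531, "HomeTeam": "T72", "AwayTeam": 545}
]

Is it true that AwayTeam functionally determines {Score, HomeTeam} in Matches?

No

AwayTeam=546: rows 1, 2, 3, 8 → {Score,HomeTeam} = (533, T72), (533, T72), (533, T72), (533, T72) ✓
AwayTeam=531: row 4 → {Score,HomeTeam} = (543, T95) ✓
AwayTeam=530: row 5 → {Score,HomeTeam} = (539, T37) ✓
AwayTeam=545: rows 6, 9 → {Score,HomeTeam} takes values {(542, T24), (531, T72)} — violation
AwayTeam=537: row 7 → {Score,HomeTeam} = (544, T72) ✓
Two rows agree on AwayTeam but differ on {Score, HomeTeam}, so AwayTeam → {Score, HomeTeam} does not hold.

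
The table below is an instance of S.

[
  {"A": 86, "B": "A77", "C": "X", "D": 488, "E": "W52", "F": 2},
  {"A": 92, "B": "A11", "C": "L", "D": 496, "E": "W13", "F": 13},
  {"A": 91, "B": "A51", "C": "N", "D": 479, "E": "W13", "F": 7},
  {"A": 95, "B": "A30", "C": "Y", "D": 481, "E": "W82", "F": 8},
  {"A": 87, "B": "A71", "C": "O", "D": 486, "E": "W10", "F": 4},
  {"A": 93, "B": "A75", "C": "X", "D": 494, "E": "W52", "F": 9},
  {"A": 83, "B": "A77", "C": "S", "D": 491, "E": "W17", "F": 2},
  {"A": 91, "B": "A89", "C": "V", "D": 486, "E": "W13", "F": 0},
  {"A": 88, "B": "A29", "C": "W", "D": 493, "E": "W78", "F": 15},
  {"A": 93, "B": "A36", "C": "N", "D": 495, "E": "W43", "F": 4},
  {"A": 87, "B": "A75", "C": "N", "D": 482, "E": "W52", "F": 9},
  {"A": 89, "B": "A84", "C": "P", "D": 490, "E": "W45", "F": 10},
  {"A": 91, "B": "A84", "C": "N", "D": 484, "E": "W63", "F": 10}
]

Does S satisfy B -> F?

B=A77: 2 rows → F = 2, 2 ✓
B=A11: 1 row → F = 13 ✓
B=A51: 1 row → F = 7 ✓
B=A30: 1 row → F = 8 ✓
B=A71: 1 row → F = 4 ✓
B=A75: 2 rows → F = 9, 9 ✓
B=A89: 1 row → F = 0 ✓
B=A29: 1 row → F = 15 ✓
B=A36: 1 row → F = 4 ✓
B=A84: 2 rows → F = 10, 10 ✓
Every B value is associated with a single F value, so B -> F holds.

Yes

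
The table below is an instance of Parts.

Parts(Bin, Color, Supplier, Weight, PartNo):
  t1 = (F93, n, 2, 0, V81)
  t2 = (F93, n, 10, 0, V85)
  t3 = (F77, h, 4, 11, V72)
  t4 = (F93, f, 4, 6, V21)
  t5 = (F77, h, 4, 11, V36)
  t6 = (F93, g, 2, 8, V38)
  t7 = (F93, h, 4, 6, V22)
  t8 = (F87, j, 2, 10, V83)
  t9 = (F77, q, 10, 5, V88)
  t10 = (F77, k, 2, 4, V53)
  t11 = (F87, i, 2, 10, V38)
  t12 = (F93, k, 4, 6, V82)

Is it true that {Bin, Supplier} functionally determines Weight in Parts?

(Bin=F93, Supplier=2): rows 1, 6 → Weight takes values {0, 8} — violation
(Bin=F93, Supplier=10): row 2 → Weight = 0 ✓
(Bin=F77, Supplier=4): rows 3, 5 → Weight = 11, 11 ✓
(Bin=F93, Supplier=4): rows 4, 7, 12 → Weight = 6, 6, 6 ✓
(Bin=F87, Supplier=2): rows 8, 11 → Weight = 10, 10 ✓
(Bin=F77, Supplier=10): row 9 → Weight = 5 ✓
(Bin=F77, Supplier=2): row 10 → Weight = 4 ✓
Two rows agree on {Bin, Supplier} but differ on Weight, so {Bin, Supplier} → Weight does not hold.

No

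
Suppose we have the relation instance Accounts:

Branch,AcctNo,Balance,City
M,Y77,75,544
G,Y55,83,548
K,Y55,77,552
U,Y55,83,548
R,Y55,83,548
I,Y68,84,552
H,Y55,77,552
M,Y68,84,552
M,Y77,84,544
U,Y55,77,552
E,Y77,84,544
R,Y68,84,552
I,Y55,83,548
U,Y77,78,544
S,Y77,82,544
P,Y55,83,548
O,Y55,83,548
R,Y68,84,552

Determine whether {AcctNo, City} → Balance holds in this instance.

(AcctNo=Y77, City=544): 5 rows → Balance takes values {75, 84, 78, 82} — violation
(AcctNo=Y55, City=548): 6 rows → Balance = 83, 83, 83, 83, 83, 83 ✓
(AcctNo=Y55, City=552): 3 rows → Balance = 77, 77, 77 ✓
(AcctNo=Y68, City=552): 4 rows → Balance = 84, 84, 84, 84 ✓
Two rows agree on {AcctNo, City} but differ on Balance, so {AcctNo, City} → Balance does not hold.

No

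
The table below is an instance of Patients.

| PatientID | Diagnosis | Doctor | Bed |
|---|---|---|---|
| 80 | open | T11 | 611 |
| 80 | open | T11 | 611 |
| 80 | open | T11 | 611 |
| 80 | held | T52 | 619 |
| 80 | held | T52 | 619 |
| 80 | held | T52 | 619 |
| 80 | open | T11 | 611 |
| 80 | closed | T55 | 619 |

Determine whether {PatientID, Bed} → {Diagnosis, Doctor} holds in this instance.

(PatientID=80, Bed=611): 4 rows → {Diagnosis,Doctor} = (open, T11), (open, T11), (open, T11), (open, T11) ✓
(PatientID=80, Bed=619): 4 rows → {Diagnosis,Doctor} takes values {(held, T52), (closed, T55)} — violation
Two rows agree on {PatientID, Bed} but differ on {Diagnosis, Doctor}, so {PatientID, Bed} → {Diagnosis, Doctor} does not hold.

No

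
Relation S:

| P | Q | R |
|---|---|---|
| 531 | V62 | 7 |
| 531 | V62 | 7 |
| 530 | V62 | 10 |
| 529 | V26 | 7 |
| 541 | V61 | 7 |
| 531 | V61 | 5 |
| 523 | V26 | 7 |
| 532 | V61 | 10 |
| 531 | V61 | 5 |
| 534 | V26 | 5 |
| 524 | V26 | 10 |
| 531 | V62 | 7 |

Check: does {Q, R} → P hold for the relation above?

No

(Q=V62, R=7): 3 rows → P = 531, 531, 531 ✓
(Q=V62, R=10): 1 row → P = 530 ✓
(Q=V26, R=7): 2 rows → P takes values {529, 523} — violation
(Q=V61, R=7): 1 row → P = 541 ✓
(Q=V61, R=5): 2 rows → P = 531, 531 ✓
(Q=V61, R=10): 1 row → P = 532 ✓
(Q=V26, R=5): 1 row → P = 534 ✓
(Q=V26, R=10): 1 row → P = 524 ✓
Two rows agree on {Q, R} but differ on P, so {Q, R} → P does not hold.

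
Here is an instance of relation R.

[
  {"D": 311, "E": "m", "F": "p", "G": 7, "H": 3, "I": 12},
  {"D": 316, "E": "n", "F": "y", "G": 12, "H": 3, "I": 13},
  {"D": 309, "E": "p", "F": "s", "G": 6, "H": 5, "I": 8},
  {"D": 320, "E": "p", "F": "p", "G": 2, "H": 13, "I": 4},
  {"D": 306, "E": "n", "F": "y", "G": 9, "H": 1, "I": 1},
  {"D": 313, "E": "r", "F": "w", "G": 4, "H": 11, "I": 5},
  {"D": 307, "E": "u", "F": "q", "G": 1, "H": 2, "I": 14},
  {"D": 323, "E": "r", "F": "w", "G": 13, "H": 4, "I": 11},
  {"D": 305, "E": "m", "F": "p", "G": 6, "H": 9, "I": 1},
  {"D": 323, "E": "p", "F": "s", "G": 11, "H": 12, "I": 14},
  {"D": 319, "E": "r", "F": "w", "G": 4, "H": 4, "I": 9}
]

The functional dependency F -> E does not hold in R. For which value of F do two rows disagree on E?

p

F=p: 3 rows → E takes values {m, p} — violation
F=y: 2 rows → E = n, n ✓
F=s: 2 rows → E = p, p ✓
F=w: 3 rows → E = r, r, r ✓
F=q: 1 row → E = u ✓
The only F value with inconsistent E is F=p.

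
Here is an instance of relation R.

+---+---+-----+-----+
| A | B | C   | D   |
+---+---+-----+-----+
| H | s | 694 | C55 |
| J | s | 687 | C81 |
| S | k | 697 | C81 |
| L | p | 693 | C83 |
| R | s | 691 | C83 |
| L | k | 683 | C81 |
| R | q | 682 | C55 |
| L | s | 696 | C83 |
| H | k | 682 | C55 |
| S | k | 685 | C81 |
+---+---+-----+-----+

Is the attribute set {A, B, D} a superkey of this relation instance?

No

Two distinct rows share (A=S, B=k, D=C81), so {A, B, D} does not determine every attribute — not a superkey.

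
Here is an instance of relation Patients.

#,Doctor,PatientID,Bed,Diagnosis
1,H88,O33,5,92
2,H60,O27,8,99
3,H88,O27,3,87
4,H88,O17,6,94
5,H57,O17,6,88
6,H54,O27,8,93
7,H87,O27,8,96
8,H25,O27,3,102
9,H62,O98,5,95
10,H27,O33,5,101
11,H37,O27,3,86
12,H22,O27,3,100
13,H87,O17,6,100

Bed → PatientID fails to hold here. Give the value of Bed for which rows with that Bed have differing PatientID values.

Bed=5: rows 1, 9, 10 → PatientID takes values {O33, O98} — violation
Bed=8: rows 2, 6, 7 → PatientID = O27, O27, O27 ✓
Bed=3: rows 3, 8, 11, 12 → PatientID = O27, O27, O27, O27 ✓
Bed=6: rows 4, 5, 13 → PatientID = O17, O17, O17 ✓
The only Bed value with inconsistent PatientID is Bed=5.

5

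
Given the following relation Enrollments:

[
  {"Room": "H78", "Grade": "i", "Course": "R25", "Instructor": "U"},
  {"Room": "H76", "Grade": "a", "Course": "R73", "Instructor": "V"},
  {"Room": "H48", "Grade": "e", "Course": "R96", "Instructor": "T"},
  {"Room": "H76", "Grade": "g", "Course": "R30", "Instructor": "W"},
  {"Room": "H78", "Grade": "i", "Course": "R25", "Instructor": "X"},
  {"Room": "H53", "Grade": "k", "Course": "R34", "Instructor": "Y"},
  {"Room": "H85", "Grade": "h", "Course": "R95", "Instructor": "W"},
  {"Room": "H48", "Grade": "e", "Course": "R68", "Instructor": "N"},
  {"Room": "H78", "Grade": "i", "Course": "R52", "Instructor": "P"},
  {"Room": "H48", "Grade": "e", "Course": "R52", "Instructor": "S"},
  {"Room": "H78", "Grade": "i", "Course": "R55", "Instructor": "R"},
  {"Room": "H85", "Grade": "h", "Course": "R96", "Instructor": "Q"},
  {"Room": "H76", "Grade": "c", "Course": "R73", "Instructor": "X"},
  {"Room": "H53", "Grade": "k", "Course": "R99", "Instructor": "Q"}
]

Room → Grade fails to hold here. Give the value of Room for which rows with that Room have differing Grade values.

Room=H78: 4 rows → Grade = i, i, i, i ✓
Room=H76: 3 rows → Grade takes values {a, g, c} — violation
Room=H48: 3 rows → Grade = e, e, e ✓
Room=H53: 2 rows → Grade = k, k ✓
Room=H85: 2 rows → Grade = h, h ✓
The only Room value with inconsistent Grade is Room=H76.

H76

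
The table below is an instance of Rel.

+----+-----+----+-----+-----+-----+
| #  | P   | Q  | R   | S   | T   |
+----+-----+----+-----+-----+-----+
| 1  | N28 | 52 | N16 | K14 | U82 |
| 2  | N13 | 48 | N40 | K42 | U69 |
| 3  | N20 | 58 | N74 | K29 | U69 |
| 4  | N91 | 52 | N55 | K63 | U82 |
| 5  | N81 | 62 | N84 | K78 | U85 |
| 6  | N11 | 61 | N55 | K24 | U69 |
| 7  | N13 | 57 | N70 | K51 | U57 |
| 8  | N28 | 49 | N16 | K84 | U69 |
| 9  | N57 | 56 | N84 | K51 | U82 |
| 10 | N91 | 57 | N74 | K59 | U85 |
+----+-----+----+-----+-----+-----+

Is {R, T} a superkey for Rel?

All 10 rows have distinct {R, T} values, so {R, T} → (all attributes) holds and {R, T} is a superkey.

Yes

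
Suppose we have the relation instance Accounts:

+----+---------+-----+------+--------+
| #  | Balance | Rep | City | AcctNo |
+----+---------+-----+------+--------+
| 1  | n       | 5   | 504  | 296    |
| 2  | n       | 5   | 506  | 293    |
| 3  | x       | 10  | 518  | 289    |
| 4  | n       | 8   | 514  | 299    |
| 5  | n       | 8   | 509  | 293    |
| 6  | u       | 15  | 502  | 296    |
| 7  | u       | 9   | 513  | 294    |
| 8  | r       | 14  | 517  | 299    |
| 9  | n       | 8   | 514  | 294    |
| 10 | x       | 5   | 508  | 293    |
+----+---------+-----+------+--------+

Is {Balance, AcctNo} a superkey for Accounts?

No

Rows 2 and 5 have the same {Balance, AcctNo} value (Balance=n, AcctNo=293) but are distinct tuples, so {Balance, AcctNo} does not determine every attribute — not a superkey.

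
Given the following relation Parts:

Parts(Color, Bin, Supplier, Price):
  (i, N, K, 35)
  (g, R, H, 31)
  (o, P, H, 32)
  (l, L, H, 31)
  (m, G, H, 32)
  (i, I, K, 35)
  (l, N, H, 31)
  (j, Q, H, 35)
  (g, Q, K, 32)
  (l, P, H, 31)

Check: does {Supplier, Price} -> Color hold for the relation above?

(Supplier=K, Price=35): 2 rows → Color = i, i ✓
(Supplier=H, Price=31): 4 rows → Color takes values {g, l} — violation
(Supplier=H, Price=32): 2 rows → Color takes values {o, m} — violation
(Supplier=H, Price=35): 1 row → Color = j ✓
(Supplier=K, Price=32): 1 row → Color = g ✓
Two rows agree on {Supplier, Price} but differ on Color, so {Supplier, Price} -> Color does not hold.

No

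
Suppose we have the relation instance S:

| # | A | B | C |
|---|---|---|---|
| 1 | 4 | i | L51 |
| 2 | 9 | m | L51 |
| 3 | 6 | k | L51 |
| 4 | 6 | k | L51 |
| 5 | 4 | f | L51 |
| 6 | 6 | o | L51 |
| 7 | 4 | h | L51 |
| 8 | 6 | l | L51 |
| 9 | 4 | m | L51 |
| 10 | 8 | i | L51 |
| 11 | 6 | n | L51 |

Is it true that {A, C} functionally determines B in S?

(A=4, C=L51): rows 1, 5, 7, 9 → B takes values {i, f, h, m} — violation
(A=9, C=L51): row 2 → B = m ✓
(A=6, C=L51): rows 3, 4, 6, 8, 11 → B takes values {k, o, l, n} — violation
(A=8, C=L51): row 10 → B = i ✓
Two rows agree on {A, C} but differ on B, so {A, C} → B does not hold.

No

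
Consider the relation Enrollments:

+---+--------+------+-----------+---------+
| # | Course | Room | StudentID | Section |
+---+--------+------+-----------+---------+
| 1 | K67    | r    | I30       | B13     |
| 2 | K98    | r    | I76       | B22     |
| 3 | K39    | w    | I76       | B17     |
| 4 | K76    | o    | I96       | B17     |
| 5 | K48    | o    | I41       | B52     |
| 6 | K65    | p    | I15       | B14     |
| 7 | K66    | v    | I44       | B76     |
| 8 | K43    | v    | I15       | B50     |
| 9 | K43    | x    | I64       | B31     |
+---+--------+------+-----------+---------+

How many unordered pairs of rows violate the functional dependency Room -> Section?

Room=r: violating pairs (1,2) — 1 pair.
Room=o: violating pairs (4,5) — 1 pair.
Room=v: violating pairs (7,8) — 1 pair.

3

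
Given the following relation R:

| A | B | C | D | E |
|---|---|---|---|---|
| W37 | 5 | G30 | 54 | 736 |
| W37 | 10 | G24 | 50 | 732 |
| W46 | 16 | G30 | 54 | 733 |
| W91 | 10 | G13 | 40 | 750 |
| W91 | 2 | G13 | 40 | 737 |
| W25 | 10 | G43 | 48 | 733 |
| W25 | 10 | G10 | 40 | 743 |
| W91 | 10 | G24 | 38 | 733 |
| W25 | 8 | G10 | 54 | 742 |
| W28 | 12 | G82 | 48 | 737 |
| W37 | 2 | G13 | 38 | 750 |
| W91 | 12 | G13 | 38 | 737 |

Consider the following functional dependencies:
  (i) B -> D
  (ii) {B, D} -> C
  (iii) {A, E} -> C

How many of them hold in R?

1

(i) B -> D: B=10: 5 rows → D takes values {50, 40, 48, 38} — violation; B=2: 2 rows → D takes values {40, 38} — violation; B=12: 2 rows → D takes values {48, 38} — violation — fails.
(ii) {B, D} -> C: (B=10, D=40): 2 rows → C takes values {G13, G10} — violation — fails.
(iii) {A, E} -> C: every LHS value maps to a single RHS value — holds.
1 of the 3 dependencies holds.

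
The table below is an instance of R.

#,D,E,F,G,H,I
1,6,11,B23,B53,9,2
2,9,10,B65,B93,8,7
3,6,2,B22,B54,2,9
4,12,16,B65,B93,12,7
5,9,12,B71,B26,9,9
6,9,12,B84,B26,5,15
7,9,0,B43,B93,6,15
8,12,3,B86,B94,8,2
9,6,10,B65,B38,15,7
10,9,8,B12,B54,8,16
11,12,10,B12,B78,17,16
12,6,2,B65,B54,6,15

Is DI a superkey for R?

Rows 6 and 7 have the same DI value (D=9, I=15) but are distinct tuples, so DI does not determine every attribute — not a superkey.

No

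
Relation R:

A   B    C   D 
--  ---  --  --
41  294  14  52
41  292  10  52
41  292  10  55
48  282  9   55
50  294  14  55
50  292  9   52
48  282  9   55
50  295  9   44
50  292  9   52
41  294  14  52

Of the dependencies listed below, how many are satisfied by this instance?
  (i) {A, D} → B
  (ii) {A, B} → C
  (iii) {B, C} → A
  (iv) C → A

(i) {A, D} → B: (A=41, D=52): 3 rows → B takes values {294, 292} — violation — fails.
(ii) {A, B} → C: every LHS value maps to a single RHS value — holds.
(iii) {B, C} → A: (B=294, C=14): 3 rows → A takes values {41, 50} — violation — fails.
(iv) C → A: C=14: 3 rows → A takes values {41, 50} — violation; C=9: 5 rows → A takes values {48, 50} — violation — fails.
1 of the 4 dependencies holds.

1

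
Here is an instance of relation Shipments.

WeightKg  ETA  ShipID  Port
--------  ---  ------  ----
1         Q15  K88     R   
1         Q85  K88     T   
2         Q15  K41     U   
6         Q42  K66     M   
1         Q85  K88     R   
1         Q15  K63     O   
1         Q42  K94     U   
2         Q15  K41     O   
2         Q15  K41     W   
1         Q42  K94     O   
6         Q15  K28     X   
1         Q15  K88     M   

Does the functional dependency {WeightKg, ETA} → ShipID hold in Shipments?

(WeightKg=1, ETA=Q15): 3 rows → ShipID takes values {K88, K63} — violation
(WeightKg=1, ETA=Q85): 2 rows → ShipID = K88, K88 ✓
(WeightKg=2, ETA=Q15): 3 rows → ShipID = K41, K41, K41 ✓
(WeightKg=6, ETA=Q42): 1 row → ShipID = K66 ✓
(WeightKg=1, ETA=Q42): 2 rows → ShipID = K94, K94 ✓
(WeightKg=6, ETA=Q15): 1 row → ShipID = K28 ✓
Two rows agree on {WeightKg, ETA} but differ on ShipID, so {WeightKg, ETA} → ShipID does not hold.

No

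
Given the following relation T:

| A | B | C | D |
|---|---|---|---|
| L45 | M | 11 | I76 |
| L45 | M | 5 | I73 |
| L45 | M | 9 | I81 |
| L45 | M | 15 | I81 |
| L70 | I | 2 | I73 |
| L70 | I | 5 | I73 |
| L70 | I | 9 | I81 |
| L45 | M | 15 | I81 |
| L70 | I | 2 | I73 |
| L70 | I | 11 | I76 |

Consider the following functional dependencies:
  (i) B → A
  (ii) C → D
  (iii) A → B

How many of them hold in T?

(i) B → A: every LHS value maps to a single RHS value — holds.
(ii) C → D: every LHS value maps to a single RHS value — holds.
(iii) A → B: every LHS value maps to a single RHS value — holds.
3 of the 3 dependencies hold.

3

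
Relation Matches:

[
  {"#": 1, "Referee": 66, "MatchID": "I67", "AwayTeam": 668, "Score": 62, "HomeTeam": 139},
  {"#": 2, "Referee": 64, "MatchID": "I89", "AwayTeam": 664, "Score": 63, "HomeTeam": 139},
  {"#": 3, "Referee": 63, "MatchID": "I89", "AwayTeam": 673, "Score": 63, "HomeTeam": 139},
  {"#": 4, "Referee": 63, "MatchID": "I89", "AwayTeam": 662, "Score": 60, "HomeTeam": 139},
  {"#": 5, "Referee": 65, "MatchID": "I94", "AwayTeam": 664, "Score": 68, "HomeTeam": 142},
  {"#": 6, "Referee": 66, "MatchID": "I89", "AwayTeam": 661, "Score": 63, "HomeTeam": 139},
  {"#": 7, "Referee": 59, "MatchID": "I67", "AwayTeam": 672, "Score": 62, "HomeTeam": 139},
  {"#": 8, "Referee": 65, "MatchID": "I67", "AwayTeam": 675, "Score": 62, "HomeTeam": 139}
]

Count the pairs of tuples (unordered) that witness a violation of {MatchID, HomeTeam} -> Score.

(MatchID=I67, HomeTeam=139): all 3 rows agree on Score — 0 pairs.
(MatchID=I89, HomeTeam=139): violating pairs (2,4), (3,4), (4,6) — 3 pairs.

3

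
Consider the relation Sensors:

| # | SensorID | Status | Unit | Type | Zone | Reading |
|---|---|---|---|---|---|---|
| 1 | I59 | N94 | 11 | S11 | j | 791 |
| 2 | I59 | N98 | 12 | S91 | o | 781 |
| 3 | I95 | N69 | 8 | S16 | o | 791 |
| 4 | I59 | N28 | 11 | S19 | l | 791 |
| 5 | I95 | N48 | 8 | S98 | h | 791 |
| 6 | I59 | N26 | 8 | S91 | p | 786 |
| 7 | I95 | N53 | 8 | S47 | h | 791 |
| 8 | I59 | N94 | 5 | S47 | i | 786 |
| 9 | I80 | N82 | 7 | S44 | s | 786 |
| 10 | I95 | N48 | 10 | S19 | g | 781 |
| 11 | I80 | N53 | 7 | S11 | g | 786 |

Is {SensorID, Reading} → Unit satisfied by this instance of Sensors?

(SensorID=I59, Reading=791): rows 1, 4 → Unit = 11, 11 ✓
(SensorID=I59, Reading=781): row 2 → Unit = 12 ✓
(SensorID=I95, Reading=791): rows 3, 5, 7 → Unit = 8, 8, 8 ✓
(SensorID=I59, Reading=786): rows 6, 8 → Unit takes values {8, 5} — violation
(SensorID=I80, Reading=786): rows 9, 11 → Unit = 7, 7 ✓
(SensorID=I95, Reading=781): row 10 → Unit = 10 ✓
Two rows agree on {SensorID, Reading} but differ on Unit, so {SensorID, Reading} → Unit does not hold.

No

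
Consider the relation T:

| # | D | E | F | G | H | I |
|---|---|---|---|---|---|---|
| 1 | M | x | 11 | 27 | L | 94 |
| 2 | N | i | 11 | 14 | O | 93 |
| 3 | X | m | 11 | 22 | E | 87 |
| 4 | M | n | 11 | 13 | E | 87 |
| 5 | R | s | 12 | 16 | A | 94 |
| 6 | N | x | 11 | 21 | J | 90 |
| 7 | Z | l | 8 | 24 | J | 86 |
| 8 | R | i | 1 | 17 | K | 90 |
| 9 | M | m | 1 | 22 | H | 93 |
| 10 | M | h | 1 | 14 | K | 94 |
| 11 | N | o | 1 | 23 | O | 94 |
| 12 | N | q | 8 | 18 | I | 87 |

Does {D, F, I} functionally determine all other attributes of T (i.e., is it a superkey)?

Yes

All 12 rows have distinct {D, F, I} values, so {D, F, I} → (all attributes) holds and {D, F, I} is a superkey.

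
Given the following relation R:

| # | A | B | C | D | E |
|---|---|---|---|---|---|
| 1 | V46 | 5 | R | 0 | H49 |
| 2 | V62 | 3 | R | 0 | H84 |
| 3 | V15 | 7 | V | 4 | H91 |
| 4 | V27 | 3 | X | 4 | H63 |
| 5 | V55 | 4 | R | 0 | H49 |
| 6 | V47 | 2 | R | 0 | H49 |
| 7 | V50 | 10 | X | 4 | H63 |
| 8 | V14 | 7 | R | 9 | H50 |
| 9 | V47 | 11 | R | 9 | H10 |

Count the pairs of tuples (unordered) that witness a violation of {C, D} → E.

(C=R, D=0): violating pairs (1,2), (2,5), (2,6) — 3 pairs.
(C=X, D=4): all 2 rows agree on E — 0 pairs.
(C=R, D=9): violating pairs (8,9) — 1 pair.

4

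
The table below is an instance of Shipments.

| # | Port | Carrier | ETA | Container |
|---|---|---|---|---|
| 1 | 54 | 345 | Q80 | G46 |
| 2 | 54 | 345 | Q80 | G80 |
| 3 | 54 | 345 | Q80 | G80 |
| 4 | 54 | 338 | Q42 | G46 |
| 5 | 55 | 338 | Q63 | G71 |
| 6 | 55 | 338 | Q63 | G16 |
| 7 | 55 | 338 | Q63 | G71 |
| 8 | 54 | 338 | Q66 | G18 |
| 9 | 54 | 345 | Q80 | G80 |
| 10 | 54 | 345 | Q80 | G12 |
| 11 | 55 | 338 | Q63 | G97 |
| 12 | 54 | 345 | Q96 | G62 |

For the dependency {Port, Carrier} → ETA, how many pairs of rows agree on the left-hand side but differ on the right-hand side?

(Port=54, Carrier=345): violating pairs (1,12), (2,12), (3,12), (9,12), (10,12) — 5 pairs.
(Port=54, Carrier=338): violating pairs (4,8) — 1 pair.
(Port=55, Carrier=338): all 4 rows agree on ETA — 0 pairs.

6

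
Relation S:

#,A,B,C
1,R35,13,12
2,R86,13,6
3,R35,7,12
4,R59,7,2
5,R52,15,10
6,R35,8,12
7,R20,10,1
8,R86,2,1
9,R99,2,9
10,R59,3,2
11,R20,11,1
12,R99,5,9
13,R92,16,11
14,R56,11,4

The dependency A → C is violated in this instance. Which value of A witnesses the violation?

R86

A=R35: rows 1, 3, 6 → C = 12, 12, 12 ✓
A=R86: rows 2, 8 → C takes values {6, 1} — violation
A=R59: rows 4, 10 → C = 2, 2 ✓
A=R52: row 5 → C = 10 ✓
A=R20: rows 7, 11 → C = 1, 1 ✓
A=R99: rows 9, 12 → C = 9, 9 ✓
A=R92: row 13 → C = 11 ✓
A=R56: row 14 → C = 4 ✓
The only A value with inconsistent C is A=R86.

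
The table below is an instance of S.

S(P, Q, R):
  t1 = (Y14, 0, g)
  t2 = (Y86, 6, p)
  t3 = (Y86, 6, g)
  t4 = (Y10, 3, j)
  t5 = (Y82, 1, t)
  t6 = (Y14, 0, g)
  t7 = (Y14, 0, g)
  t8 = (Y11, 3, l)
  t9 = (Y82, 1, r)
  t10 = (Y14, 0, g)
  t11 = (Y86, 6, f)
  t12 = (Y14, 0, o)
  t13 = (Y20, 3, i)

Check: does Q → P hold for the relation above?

No

Q=0: rows 1, 6, 7, 10, 12 → P = Y14, Y14, Y14, Y14, Y14 ✓
Q=6: rows 2, 3, 11 → P = Y86, Y86, Y86 ✓
Q=3: rows 4, 8, 13 → P takes values {Y10, Y11, Y20} — violation
Q=1: rows 5, 9 → P = Y82, Y82 ✓
Two rows agree on Q but differ on P, so Q → P does not hold.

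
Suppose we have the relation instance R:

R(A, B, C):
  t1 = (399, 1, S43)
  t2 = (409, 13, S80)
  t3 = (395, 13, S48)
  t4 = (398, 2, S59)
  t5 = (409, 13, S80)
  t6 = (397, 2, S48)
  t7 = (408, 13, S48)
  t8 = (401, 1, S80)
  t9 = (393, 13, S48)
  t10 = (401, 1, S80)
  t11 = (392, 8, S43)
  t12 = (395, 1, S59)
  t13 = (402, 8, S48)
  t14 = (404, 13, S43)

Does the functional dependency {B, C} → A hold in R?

(B=1, C=S43): row 1 → A = 399 ✓
(B=13, C=S80): rows 2, 5 → A = 409, 409 ✓
(B=13, C=S48): rows 3, 7, 9 → A takes values {395, 408, 393} — violation
(B=2, C=S59): row 4 → A = 398 ✓
(B=2, C=S48): row 6 → A = 397 ✓
(B=1, C=S80): rows 8, 10 → A = 401, 401 ✓
(B=8, C=S43): row 11 → A = 392 ✓
(B=1, C=S59): row 12 → A = 395 ✓
(B=8, C=S48): row 13 → A = 402 ✓
(B=13, C=S43): row 14 → A = 404 ✓
Two rows agree on {B, C} but differ on A, so {B, C} → A does not hold.

No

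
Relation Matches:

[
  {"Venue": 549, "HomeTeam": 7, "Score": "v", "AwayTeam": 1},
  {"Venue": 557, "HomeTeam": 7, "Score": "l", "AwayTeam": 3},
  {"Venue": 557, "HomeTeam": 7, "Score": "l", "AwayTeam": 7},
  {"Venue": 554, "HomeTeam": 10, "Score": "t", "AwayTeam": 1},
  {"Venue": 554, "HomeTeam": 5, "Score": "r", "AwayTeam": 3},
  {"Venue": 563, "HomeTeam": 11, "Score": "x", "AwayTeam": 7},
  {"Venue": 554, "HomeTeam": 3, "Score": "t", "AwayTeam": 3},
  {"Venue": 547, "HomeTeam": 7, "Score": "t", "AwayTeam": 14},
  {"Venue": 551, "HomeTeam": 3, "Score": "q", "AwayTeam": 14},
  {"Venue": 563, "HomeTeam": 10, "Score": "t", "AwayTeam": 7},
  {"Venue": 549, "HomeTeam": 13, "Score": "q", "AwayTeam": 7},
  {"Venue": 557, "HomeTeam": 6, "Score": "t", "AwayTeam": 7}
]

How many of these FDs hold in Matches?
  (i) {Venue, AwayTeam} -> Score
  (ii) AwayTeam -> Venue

(i) {Venue, AwayTeam} -> Score: (Venue=557, AwayTeam=7): 2 rows → Score takes values {l, t} — violation; (Venue=554, AwayTeam=3): 2 rows → Score takes values {r, t} — violation; (Venue=563, AwayTeam=7): 2 rows → Score takes values {x, t} — violation — fails.
(ii) AwayTeam -> Venue: AwayTeam=1: 2 rows → Venue takes values {549, 554} — violation; AwayTeam=3: 3 rows → Venue takes values {557, 554} — violation; AwayTeam=7: 5 rows → Venue takes values {557, 563, 549} — violation; AwayTeam=14: 2 rows → Venue takes values {547, 551} — violation — fails.
None of the 2 dependencies hold.

0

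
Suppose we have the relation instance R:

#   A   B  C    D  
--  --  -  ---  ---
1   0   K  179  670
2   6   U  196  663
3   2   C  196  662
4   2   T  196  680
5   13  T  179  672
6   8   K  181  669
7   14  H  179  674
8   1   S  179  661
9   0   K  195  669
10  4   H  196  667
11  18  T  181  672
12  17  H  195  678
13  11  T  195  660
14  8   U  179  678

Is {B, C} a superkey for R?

Yes

All 14 rows have distinct {B, C} values, so {B, C} → (all attributes) holds and {B, C} is a superkey.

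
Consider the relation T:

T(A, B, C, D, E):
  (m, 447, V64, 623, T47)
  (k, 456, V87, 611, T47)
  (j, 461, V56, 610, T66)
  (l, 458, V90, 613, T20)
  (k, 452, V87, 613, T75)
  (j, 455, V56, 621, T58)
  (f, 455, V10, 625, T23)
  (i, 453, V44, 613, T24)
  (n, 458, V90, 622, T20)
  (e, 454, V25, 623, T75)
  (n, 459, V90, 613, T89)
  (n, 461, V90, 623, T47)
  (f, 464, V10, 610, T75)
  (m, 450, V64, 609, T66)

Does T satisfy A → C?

A=m: 2 rows → C = V64, V64 ✓
A=k: 2 rows → C = V87, V87 ✓
A=j: 2 rows → C = V56, V56 ✓
A=l: 1 row → C = V90 ✓
A=f: 2 rows → C = V10, V10 ✓
A=i: 1 row → C = V44 ✓
A=n: 3 rows → C = V90, V90, V90 ✓
A=e: 1 row → C = V25 ✓
Every A value is associated with a single C value, so A → C holds.

Yes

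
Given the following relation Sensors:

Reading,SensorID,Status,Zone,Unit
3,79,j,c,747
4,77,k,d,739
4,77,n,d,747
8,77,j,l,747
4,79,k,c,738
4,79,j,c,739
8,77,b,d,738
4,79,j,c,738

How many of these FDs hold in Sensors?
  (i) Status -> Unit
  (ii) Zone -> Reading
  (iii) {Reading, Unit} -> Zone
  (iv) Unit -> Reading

(i) Status -> Unit: Status=j: 4 rows → Unit takes values {747, 739, 738} — violation; Status=k: 2 rows → Unit takes values {739, 738} — violation — fails.
(ii) Zone -> Reading: Zone=c: 4 rows → Reading takes values {3, 4} — violation; Zone=d: 3 rows → Reading takes values {4, 8} — violation — fails.
(iii) {Reading, Unit} -> Zone: (Reading=4, Unit=739): 2 rows → Zone takes values {d, c} — violation — fails.
(iv) Unit -> Reading: Unit=747: 3 rows → Reading takes values {3, 4, 8} — violation; Unit=738: 3 rows → Reading takes values {4, 8} — violation — fails.
None of the 4 dependencies hold.

0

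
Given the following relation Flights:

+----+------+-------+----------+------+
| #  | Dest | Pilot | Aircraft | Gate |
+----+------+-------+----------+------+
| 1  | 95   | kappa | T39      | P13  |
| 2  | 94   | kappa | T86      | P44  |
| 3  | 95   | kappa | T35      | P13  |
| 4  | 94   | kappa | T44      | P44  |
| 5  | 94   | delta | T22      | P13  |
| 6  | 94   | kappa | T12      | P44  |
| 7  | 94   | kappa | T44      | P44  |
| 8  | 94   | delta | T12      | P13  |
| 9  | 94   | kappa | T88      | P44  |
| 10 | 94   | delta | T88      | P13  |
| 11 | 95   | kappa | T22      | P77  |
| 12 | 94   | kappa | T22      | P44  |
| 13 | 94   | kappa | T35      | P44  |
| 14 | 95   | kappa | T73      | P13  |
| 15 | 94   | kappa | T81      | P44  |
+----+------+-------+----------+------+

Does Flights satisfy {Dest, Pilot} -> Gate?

No

(Dest=95, Pilot=kappa): rows 1, 3, 11, 14 → Gate takes values {P13, P77} — violation
(Dest=94, Pilot=kappa): rows 2, 4, 6, 7, 9, 12, 13, 15 → Gate = P44, P44, P44, P44, P44, P44, P44, P44 ✓
(Dest=94, Pilot=delta): rows 5, 8, 10 → Gate = P13, P13, P13 ✓
Two rows agree on {Dest, Pilot} but differ on Gate, so {Dest, Pilot} -> Gate does not hold.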